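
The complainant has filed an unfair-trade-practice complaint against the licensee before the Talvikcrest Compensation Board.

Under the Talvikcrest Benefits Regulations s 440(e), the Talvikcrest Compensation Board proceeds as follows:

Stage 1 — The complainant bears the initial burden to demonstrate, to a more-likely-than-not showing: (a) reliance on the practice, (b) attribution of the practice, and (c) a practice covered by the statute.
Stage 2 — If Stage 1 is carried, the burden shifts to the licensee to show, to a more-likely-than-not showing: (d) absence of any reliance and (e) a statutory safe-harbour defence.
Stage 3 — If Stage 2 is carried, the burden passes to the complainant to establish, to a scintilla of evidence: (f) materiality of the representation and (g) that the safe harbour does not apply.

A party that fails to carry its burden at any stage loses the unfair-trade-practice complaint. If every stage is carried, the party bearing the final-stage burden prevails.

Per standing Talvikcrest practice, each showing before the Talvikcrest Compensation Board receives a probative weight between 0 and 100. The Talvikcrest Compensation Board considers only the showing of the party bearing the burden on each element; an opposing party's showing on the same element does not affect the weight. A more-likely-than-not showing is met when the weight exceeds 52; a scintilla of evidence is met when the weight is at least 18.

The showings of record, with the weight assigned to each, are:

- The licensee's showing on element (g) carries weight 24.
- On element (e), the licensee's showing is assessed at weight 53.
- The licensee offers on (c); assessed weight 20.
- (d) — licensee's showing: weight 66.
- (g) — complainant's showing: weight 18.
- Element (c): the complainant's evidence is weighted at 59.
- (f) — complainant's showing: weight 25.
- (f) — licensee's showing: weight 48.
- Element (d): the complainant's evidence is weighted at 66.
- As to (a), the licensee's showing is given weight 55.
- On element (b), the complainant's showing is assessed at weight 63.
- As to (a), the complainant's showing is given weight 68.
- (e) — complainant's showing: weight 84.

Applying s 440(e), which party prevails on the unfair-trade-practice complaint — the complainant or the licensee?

Stage 1 (complainant, a more-likely-than-not showing, weight exceeds 52): (a) 68 (licensee's 55 disregarded) > 52 — meets; (b) 63 > 52 — meets; (c) 59 (licensee's 20 disregarded) > 52 — meets.
  The complainant carries Stage 1; the licensee now bears the burden.
Stage 2 (licensee, a more-likely-than-not showing, weight exceeds 52): (d) 66 (complainant's 66 disregarded) > 52 — meets; (e) 53 (complainant's 84 disregarded) > 52 — meets.
  The licensee carries Stage 2; the complainant now bears the burden.
Stage 3 (complainant, a scintilla of evidence, weight is at least 18): (f) 25 (licensee's 48 disregarded) ≥ 18 — meets; (g) 18 (licensee's 24 disregarded) ≥ 18 — meets.
  All elements met at the final stage.
All stages carried — the complainant prevails.

complainant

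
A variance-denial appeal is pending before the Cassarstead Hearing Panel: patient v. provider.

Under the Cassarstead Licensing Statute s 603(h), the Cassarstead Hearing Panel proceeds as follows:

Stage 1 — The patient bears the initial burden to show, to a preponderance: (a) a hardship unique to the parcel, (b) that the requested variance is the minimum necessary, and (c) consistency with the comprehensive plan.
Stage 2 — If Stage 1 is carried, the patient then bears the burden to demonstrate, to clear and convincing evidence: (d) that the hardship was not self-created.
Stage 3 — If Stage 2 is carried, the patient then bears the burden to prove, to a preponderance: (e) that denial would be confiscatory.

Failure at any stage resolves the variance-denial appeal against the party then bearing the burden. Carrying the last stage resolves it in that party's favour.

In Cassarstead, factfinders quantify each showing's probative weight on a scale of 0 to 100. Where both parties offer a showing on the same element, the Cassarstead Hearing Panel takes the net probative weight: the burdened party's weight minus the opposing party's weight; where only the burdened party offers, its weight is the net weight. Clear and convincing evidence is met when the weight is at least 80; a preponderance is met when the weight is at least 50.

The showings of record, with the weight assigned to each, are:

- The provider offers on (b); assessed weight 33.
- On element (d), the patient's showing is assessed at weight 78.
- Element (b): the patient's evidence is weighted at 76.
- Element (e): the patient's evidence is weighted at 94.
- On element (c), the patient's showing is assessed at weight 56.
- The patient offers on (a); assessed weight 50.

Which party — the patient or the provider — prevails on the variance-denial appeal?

At Stage 1 the patient must meet a preponderance (weight is at least 50): on (a) the weight is 50, which does reach 50, so (a) meets the standard; on (b) the weight is 76 less the opposing 33 gives net 43, < 50, so (b) does not meet the standard; on (c) the weight is 56, which does reach 50, so (c) meets the standard.
  The patient does not carry Stage 1.
The provider prevails.

provider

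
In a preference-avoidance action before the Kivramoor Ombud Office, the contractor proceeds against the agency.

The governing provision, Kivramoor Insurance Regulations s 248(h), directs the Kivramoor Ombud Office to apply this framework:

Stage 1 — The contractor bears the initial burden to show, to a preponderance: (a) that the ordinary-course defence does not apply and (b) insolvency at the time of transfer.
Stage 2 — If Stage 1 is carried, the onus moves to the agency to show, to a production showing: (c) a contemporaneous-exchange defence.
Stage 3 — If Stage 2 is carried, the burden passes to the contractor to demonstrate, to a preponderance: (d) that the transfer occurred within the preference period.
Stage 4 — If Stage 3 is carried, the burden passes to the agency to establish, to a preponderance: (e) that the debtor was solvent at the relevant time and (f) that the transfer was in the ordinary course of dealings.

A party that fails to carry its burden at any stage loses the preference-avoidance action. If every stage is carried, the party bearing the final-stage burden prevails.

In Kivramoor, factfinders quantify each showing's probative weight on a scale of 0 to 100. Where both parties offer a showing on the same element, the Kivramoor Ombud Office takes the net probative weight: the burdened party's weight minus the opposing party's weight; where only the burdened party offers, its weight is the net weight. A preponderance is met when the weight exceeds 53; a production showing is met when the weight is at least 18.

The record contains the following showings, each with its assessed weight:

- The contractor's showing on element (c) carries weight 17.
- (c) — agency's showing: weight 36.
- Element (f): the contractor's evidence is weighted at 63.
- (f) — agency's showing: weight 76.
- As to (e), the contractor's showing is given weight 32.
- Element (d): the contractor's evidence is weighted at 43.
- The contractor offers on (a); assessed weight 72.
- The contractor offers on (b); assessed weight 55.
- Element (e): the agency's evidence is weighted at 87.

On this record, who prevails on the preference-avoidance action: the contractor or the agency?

agency

Stage 1 (contractor, a preponderance, weight exceeds 53): (a) 72 > 53 — meets; (b) 55 > 53 — meets.
  The contractor carries Stage 1; the agency now bears the burden.
Stage 2 (agency, a production showing, weight is at least 18): (c) net 36−17=19 ≥ 18 — meets.
  All elements met. The burden passes to the contractor.
Stage 3 (contractor, a preponderance, weight exceeds 53): (d) 43 ≤ 53 — fails.
  Stage 3 not carried; the contractor fails its burden.
The agency prevails.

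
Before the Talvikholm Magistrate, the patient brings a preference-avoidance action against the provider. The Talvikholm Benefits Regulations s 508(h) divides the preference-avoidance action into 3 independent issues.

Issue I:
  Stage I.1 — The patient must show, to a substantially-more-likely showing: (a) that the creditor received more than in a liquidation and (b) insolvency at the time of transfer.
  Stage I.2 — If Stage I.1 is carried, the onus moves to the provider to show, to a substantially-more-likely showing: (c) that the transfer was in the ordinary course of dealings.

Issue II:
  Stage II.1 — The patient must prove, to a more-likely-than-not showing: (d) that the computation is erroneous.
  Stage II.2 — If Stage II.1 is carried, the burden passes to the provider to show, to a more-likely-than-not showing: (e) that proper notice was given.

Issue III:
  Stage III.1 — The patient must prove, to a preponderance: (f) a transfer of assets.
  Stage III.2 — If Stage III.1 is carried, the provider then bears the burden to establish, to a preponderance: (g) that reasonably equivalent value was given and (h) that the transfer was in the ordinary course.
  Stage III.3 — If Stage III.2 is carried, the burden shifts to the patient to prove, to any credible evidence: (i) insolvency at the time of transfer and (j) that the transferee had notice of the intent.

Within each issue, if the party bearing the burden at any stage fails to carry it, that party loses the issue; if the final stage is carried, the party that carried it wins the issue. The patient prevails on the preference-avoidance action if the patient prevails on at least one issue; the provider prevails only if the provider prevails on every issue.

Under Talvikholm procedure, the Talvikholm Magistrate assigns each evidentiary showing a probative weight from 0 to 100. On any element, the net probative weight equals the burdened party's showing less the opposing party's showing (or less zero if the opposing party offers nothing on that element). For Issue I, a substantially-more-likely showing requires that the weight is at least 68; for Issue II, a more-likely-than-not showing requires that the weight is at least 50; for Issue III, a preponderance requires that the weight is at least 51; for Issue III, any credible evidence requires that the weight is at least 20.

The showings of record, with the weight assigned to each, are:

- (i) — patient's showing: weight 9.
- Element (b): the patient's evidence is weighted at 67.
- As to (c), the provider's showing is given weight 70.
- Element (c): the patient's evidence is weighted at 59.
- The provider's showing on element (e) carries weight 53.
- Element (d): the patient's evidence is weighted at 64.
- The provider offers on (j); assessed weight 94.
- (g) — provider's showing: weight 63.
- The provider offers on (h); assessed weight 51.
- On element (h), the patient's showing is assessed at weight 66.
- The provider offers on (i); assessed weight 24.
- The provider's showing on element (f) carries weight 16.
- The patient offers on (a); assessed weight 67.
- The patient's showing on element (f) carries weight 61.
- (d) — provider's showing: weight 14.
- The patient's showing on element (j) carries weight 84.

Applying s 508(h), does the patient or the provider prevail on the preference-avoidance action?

provider

— Issue I —
At Stage I.1 the patient must meet a substantially-more-likely showing (weight is at least 68): on (a) the weight is 67, < 68, so (a) does not meet the standard; on (b) the weight is 67, which does not reach 68, so (b) does not meet the standard.
  The patient does not carry Stage I.1.
The analysis ends at Stage I.1; the provider prevails on this issue.
— Issue II —
At Stage II.1 the patient must meet a more-likely-than-not showing (weight is at least 50): on (d) the weight is 64 less the opposing 14 gives net 50, ≥ 50, so (d) meets the standard.
  All elements met. The burden passes to the provider.
At Stage II.2 the provider must meet a more-likely-than-not showing (weight is at least 50): on (e) the weight is 53, which does reach 50, so (e) meets the standard.
  Stage II.2 carried; the final stage is satisfied.
All stages carried — the provider prevails on this issue.
— Issue III —
At Stage III.1 the patient must meet a preponderance (weight is at least 51): on (f) the weight is 61 less the opposing 16 gives net 45, which does not reach 51, so (f) does not meet the standard.
  Stage III.1 not carried; the patient fails its burden.
So the provider prevails on this issue.
Per-issue: Issue I → provider; Issue II → provider; Issue III → provider. The patient must prevail on at least one issue; overall, the provider prevails.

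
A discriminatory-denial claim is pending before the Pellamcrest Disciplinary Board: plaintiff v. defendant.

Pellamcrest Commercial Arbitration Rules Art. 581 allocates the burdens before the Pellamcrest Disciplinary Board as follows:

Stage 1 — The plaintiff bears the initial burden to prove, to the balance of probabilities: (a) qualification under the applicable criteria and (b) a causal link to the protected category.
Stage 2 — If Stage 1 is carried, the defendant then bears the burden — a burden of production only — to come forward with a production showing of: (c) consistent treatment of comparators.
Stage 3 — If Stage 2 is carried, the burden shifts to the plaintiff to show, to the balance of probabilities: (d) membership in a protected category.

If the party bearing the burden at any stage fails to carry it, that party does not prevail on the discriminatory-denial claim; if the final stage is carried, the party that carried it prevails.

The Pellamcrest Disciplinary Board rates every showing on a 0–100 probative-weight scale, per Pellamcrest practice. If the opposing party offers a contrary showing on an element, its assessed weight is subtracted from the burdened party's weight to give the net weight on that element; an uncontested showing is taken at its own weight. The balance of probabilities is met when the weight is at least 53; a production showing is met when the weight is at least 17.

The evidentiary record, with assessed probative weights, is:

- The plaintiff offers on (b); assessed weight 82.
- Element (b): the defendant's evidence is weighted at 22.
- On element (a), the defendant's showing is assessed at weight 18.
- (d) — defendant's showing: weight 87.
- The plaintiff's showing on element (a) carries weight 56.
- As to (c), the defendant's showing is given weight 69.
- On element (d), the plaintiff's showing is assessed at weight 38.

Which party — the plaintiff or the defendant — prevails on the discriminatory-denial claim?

defendant

Stage 1 — burden on plaintiff; standard: the balance of probabilities (weight is at least 53).
    (a): 56 − 18 = 38 < 53 [not met]
    (b): 82 − 22 = 60 ≥ 53 [met]
  The plaintiff does not carry Stage 1.
So the defendant prevails.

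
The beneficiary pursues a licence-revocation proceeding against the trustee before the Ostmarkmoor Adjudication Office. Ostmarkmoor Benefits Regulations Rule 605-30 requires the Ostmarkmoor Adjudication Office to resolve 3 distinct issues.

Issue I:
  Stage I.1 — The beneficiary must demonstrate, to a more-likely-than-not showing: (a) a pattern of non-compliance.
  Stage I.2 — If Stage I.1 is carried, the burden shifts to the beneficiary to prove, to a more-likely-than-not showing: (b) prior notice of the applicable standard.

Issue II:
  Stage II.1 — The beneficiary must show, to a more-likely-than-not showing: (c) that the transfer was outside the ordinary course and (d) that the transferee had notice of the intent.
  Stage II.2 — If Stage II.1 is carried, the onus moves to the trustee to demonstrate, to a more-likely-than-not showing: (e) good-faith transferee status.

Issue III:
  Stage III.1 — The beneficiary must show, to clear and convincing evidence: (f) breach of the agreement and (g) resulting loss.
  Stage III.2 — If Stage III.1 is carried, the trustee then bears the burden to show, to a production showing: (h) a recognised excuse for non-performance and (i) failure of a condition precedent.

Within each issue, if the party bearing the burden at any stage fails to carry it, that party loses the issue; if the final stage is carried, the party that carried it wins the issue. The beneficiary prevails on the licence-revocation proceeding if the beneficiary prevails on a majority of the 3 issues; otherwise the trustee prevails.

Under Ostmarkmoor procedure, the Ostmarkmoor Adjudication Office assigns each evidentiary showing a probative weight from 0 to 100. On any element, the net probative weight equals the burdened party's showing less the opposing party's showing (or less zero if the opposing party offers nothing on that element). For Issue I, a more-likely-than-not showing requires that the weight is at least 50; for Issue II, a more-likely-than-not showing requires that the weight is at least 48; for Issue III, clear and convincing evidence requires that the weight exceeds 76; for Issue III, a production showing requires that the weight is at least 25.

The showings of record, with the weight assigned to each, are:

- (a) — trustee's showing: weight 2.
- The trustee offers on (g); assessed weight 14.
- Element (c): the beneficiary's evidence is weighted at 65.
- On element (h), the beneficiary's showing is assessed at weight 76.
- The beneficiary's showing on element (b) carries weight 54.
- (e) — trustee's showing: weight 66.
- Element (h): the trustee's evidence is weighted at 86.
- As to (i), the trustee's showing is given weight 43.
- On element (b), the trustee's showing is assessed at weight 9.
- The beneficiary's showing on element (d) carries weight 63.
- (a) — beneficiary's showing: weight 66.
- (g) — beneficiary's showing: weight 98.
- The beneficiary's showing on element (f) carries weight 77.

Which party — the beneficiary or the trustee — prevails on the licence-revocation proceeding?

— Issue I —
At Stage I.1 the beneficiary must meet a more-likely-than-not showing (weight is at least 50): on (a) the weight is 66 less the opposing 2 gives net 64, which does reach 50, so (a) meets the standard.
  Stage I.1 is satisfied; the beneficiary continues to bear the burden.
At Stage I.2 the beneficiary must meet a more-likely-than-not showing (weight is at least 50): on (b) the weight is 54 less the opposing 9 gives net 45, < 50, so (b) does not meet the standard.
  Not every element is met, so the beneficiary fails to carry Stage I.2.
The trustee prevails on this issue.
— Issue II —
At Stage II.1 the beneficiary must meet a more-likely-than-not showing (weight is at least 48): on (c) the weight is 65, ≥ 48, so (c) meets the standard; on (d) the weight is 63, ≥ 48, so (d) meets the standard.
  Stage II.1 carried; the burden shifts to the trustee.
At Stage II.2 the trustee must meet a more-likely-than-not showing (weight is at least 48): on (e) the weight is 66, which does reach 48, so (e) meets the standard.
  Stage II.2 carried; the final stage is satisfied.
Every stage carried; the trustee prevails on this issue.
— Issue III —
Stage III.1 (beneficiary, clear and convincing evidence, weight exceeds 76): (f) 77 > 76 — meets; (g) net 98−14=84 > 76 — meets.
  All elements met. The burden passes to the trustee.
Stage III.2 (trustee, a production showing, weight is at least 25): (h) net 86−76=10 < 25 — fails; (i) 43 ≥ 25 — meets.
  Stage III.2 not carried; the trustee fails its burden.
So the beneficiary prevails on this issue.
Per-issue: Issue I → trustee; Issue II → trustee; Issue III → beneficiary. The beneficiary must prevail on a majority of issues; overall, the trustee prevails.

trustee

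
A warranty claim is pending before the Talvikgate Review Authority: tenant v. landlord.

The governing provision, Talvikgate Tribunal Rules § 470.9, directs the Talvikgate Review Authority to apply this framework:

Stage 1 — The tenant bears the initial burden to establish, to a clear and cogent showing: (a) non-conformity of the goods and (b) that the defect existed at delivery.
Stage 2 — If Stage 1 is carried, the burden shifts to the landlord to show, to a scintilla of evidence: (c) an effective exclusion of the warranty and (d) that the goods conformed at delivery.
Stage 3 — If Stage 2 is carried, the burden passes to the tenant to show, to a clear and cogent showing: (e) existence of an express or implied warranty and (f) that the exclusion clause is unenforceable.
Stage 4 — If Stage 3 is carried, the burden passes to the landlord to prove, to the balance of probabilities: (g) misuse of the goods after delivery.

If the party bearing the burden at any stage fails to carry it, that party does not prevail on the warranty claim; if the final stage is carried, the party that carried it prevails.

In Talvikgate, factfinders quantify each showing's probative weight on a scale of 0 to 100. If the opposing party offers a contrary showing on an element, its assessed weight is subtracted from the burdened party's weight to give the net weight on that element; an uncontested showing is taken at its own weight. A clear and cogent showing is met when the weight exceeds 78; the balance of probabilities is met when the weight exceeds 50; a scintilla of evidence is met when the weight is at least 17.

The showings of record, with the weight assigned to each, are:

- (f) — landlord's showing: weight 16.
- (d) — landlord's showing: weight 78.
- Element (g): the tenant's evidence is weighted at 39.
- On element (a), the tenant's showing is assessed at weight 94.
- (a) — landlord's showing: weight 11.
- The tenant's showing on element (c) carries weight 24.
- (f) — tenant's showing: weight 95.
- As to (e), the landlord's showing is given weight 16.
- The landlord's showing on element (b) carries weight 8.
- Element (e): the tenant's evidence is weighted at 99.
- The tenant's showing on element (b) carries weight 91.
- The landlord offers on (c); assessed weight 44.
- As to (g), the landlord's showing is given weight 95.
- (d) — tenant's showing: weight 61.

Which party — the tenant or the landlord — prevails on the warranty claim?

landlord

Stage 1 — burden on tenant; standard: a clear and cogent showing (weight exceeds 78).
    (a): 94 − 11 = 83 > 78 [met]
    (b): 91 − 8 = 83 > 78 [met]
  Stage 1 is satisfied; the onus moves to the landlord.
Stage 2 — burden on landlord; standard: a scintilla of evidence (weight is at least 17).
    (c): 44 − 24 = 20 ≥ 17 [met]
    (d): 78 − 61 = 17 ≥ 17 [met]
  Stage 2 carried; the burden shifts to the tenant.
Stage 3 — burden on tenant; standard: a clear and cogent showing (weight exceeds 78).
    (e): 99 − 16 = 83 > 78 [met]
    (f): 95 − 16 = 79 > 78 [met]
  Stage 3 carried; the burden shifts to the landlord.
Stage 4 — burden on landlord; standard: the balance of probabilities (weight exceeds 50).
    (g): 95 − 39 = 56 > 50 [met]
  The landlord carries the last stage.
Every stage carried; the landlord prevails.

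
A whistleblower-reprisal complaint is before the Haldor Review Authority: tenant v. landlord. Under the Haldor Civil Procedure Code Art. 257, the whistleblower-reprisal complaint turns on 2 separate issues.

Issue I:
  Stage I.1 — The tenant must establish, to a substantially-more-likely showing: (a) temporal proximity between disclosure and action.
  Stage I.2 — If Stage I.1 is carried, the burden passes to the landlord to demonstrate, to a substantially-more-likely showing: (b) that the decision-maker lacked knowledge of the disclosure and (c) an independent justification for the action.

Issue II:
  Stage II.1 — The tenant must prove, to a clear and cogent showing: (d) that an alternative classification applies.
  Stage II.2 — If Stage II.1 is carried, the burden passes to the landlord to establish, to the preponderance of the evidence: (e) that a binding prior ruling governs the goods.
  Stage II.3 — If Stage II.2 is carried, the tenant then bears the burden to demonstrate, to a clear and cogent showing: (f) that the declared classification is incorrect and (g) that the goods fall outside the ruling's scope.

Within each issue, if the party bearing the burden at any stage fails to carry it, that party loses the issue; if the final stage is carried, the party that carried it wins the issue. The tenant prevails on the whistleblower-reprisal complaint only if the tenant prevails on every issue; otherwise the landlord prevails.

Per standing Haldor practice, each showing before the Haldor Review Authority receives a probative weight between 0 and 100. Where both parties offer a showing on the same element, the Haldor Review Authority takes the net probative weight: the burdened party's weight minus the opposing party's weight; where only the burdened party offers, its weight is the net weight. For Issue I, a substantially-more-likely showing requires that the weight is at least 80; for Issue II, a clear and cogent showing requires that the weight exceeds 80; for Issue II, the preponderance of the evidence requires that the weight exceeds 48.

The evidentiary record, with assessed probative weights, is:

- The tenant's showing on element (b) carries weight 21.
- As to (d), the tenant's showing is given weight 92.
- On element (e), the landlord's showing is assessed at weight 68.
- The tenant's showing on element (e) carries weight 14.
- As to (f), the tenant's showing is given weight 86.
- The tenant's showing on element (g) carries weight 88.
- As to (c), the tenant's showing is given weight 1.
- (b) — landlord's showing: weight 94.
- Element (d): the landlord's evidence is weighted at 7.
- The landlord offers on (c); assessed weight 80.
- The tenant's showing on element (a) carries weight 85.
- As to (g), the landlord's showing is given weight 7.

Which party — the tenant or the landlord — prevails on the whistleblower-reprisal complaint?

tenant

— Issue I —
Stage I.1 — burden on tenant; standard: a substantially-more-likely showing (weight is at least 80).
    (a): 85 ≥ 80 [met]
  Stage I.1 carried; the burden shifts to the landlord.
Stage I.2 — burden on landlord; standard: a substantially-more-likely showing (weight is at least 80).
    (b): 94 − 21 = 73 < 80 [not met]
    (c): 80 − 1 = 79 < 80 [not met]
  Not every element is met, so the landlord fails to carry Stage I.2.
The analysis ends at Stage I.2; the tenant prevails on this issue.
— Issue II —
Stage II.1 — burden on tenant; standard: a clear and cogent showing (weight exceeds 80).
    (d): 92 − 7 = 85 > 80 [met]
  All elements met. The burden passes to the landlord.
Stage II.2 — burden on landlord; standard: the preponderance of the evidence (weight exceeds 48).
    (e): 68 − 14 = 54 > 48 [met]
  Stage II.2 carried; the burden shifts to the tenant.
Stage II.3 — burden on tenant; standard: a clear and cogent showing (weight exceeds 80).
    (f): 86 > 80 [met]
    (g): 88 − 7 = 81 > 80 [met]
  All elements met at the final stage.
With every stage satisfied, the tenant prevails on this issue.
Per-issue: Issue I → tenant; Issue II → tenant. The tenant must prevail on every issue; overall, the tenant prevails.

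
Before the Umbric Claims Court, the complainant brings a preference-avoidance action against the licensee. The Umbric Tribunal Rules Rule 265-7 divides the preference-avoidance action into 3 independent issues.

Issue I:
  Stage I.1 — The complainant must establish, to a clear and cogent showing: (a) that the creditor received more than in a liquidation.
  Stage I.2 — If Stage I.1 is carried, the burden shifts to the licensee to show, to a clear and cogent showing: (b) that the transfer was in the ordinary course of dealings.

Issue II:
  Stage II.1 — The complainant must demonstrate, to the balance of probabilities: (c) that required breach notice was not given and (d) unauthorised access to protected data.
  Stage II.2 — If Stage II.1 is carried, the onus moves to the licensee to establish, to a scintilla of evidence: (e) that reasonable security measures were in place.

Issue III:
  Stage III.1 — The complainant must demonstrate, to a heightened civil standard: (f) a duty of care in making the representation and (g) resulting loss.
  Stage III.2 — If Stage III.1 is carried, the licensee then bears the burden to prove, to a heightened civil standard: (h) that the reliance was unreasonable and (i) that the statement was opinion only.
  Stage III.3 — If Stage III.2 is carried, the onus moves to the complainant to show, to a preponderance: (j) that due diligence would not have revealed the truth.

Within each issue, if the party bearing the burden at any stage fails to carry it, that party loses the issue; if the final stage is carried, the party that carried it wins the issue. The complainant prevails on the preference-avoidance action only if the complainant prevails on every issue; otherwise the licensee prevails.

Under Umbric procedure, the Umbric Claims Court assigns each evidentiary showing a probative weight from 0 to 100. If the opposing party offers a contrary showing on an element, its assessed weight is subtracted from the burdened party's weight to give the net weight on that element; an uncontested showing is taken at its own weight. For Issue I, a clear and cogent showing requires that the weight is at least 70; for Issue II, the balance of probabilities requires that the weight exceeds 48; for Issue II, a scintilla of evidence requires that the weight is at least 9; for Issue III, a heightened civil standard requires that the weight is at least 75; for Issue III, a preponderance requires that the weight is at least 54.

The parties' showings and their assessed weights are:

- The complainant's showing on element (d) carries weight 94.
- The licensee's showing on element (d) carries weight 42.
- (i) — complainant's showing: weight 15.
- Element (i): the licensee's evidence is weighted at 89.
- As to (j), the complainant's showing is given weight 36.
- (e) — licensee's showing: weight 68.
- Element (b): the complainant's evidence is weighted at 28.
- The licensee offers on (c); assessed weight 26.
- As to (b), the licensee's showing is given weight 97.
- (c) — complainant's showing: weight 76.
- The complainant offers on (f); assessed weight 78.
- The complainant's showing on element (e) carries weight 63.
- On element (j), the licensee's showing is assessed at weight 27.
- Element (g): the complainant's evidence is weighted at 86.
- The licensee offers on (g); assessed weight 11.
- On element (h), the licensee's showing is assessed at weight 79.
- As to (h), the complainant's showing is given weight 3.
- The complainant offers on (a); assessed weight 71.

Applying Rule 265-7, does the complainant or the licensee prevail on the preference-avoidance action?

— Issue I —
At Stage I.1 the complainant must meet a clear and cogent showing (weight is at least 70): on (a) the weight is 71, which does reach 70, so (a) meets the standard.
  Stage I.1 carried; the burden shifts to the licensee.
At Stage I.2 the licensee must meet a clear and cogent showing (weight is at least 70): on (b) the weight is 97 less the opposing 28 gives net 69, which does not reach 70, so (b) does not meet the standard.
  The licensee does not carry Stage I.2.
So the complainant prevails on this issue.
— Issue II —
Stage II.1 — burden on complainant; standard: the balance of probabilities (weight exceeds 48).
    (c): 76 − 26 = 50 > 48 [met]
    (d): 94 − 42 = 52 > 48 [met]
  Stage II.1 carried; the burden shifts to the licensee.
Stage II.2 — burden on licensee; standard: a scintilla of evidence (weight is at least 9).
    (e): 68 − 63 = 5 < 9 [not met]
  Stage II.2 not carried; the licensee fails its burden.
So the complainant prevails on this issue.
— Issue III —
Stage III.1 (complainant, a heightened civil standard, weight is at least 75): (f) 78 ≥ 75 — meets; (g) net 86−11=75 ≥ 75 — meets.
  Stage III.1 carried; the burden shifts to the licensee.
Stage III.2 (licensee, a heightened civil standard, weight is at least 75): (h) net 79−3=76 ≥ 75 — meets; (i) net 89−15=74 < 75 — fails.
  Not every element is met, so the licensee fails to carry Stage III.2.
So the complainant prevails on this issue.
Per-issue: Issue I → complainant; Issue II → complainant; Issue III → complainant. The complainant must prevail on every issue; overall, the complainant prevails.

complainant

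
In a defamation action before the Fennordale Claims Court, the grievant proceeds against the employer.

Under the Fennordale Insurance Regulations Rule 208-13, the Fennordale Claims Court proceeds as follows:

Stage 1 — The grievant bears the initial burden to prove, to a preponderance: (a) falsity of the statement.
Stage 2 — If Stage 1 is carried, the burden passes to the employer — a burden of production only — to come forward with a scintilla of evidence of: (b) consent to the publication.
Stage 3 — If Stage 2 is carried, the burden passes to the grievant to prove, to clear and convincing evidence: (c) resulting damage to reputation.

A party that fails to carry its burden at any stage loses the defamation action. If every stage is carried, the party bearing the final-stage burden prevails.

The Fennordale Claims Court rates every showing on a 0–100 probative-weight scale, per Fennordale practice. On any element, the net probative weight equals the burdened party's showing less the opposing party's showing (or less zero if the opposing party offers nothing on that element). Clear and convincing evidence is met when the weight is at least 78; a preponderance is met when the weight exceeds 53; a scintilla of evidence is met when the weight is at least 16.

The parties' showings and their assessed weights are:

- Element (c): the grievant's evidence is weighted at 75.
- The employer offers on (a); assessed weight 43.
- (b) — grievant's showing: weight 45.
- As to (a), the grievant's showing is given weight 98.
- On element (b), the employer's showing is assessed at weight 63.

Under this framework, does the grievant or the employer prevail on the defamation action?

Stage 1 (grievant, a preponderance, weight exceeds 53): (a) net 98−43=55 > 53 — meets.
  All elements met. The burden passes to the employer.
Stage 2 (employer, a scintilla of evidence, weight is at least 16): (b) net 63−45=18 ≥ 16 — meets.
  Stage 2 is satisfied; the onus moves to the grievant.
Stage 3 (grievant, clear and convincing evidence, weight is at least 78): (c) 75 < 78 — fails.
  Not every element is met, so the grievant fails to carry Stage 3.
The analysis ends at Stage 3; the employer prevails.

employer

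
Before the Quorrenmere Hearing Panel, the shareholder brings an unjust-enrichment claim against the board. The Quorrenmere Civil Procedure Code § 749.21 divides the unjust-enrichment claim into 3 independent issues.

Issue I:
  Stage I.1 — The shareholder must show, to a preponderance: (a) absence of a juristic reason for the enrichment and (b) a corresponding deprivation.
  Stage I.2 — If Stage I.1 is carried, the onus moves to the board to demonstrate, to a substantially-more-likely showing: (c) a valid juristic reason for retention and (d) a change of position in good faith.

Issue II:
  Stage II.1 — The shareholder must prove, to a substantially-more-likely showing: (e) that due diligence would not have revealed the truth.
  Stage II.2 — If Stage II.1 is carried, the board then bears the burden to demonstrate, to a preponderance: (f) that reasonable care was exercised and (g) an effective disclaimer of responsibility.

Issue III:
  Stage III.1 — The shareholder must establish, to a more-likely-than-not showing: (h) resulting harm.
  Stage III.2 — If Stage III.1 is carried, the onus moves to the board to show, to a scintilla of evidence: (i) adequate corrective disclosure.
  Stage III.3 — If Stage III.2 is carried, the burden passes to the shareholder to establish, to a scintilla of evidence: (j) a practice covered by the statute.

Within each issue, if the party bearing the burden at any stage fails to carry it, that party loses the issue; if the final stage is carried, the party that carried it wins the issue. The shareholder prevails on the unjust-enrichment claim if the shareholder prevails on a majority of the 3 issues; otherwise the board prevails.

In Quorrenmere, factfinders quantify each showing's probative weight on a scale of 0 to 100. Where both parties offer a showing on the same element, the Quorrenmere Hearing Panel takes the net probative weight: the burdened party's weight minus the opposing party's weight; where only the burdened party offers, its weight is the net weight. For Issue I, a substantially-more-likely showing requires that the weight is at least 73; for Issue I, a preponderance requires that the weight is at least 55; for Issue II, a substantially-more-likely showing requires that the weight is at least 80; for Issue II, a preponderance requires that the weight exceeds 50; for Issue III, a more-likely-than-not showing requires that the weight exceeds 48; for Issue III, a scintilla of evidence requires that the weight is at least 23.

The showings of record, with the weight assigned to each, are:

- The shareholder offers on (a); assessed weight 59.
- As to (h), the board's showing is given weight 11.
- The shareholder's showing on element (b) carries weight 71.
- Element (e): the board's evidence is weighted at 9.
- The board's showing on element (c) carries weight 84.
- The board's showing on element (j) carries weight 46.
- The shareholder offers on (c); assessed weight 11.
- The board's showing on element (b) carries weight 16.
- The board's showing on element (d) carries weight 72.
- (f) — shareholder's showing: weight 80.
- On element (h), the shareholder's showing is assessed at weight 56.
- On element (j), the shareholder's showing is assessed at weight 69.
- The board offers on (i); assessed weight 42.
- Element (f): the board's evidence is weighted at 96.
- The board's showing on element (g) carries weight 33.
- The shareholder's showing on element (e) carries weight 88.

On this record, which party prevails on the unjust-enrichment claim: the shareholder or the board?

board

— Issue I —
At Stage I.1 the shareholder must meet a preponderance (weight is at least 55): on (a) the weight is 59, ≥ 55, so (a) meets the standard; on (b) the weight is 71 less the opposing 16 gives net 55, which does reach 55, so (b) meets the standard.
  Stage I.1 carried; the burden shifts to the board.
At Stage I.2 the board must meet a substantially-more-likely showing (weight is at least 73): on (c) the weight is 84 less the opposing 11 gives net 73, ≥ 73, so (c) meets the standard; on (d) the weight is 72, < 73, so (d) does not meet the standard.
  Stage I.2 not carried; the board fails its burden.
The analysis ends at Stage I.2; the shareholder prevails on this issue.
— Issue II —
At Stage II.1 the shareholder must meet a substantially-more-likely showing (weight is at least 80): on (e) the weight is 88 less the opposing 9 gives net 79, < 80, so (e) does not meet the standard.
  The shareholder does not carry Stage II.1.
The analysis ends at Stage II.1; the board prevails on this issue.
— Issue III —
Stage III.1 — burden on shareholder; standard: a more-likely-than-not showing (weight exceeds 48).
    (h): 56 − 11 = 45 ≤ 48 [not met]
  Stage III.1 not carried; the shareholder fails its burden.
So the board prevails on this issue.
Per-issue: Issue I → shareholder; Issue II → board; Issue III → board. The shareholder must prevail on a majority of issues; overall, the board prevails.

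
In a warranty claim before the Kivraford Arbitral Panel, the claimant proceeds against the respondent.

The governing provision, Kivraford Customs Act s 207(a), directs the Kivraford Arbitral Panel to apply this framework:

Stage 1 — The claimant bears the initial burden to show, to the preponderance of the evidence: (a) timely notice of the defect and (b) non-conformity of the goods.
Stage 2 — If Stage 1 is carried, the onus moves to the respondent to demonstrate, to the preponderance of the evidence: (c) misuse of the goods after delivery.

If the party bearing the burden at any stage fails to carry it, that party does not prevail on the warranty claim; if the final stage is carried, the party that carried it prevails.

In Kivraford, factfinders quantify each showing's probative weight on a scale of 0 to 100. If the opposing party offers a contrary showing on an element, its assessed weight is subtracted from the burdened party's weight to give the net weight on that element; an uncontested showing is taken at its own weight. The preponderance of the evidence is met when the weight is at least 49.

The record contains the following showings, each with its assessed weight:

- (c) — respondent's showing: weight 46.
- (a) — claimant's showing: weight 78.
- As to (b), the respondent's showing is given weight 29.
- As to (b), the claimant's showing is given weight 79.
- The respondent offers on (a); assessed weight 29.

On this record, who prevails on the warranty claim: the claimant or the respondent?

Stage 1 — burden on claimant; standard: the preponderance of the evidence (weight is at least 49).
    (a): 78 − 29 = 49 ≥ 49 [met]
    (b): 79 − 29 = 50 ≥ 49 [met]
  All elements met. The burden passes to the respondent.
Stage 2 — burden on respondent; standard: the preponderance of the evidence (weight is at least 49).
    (c): 46 < 49 [not met]
  Stage 2 not carried; the respondent fails its burden.
So the claimant prevails.

claimant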